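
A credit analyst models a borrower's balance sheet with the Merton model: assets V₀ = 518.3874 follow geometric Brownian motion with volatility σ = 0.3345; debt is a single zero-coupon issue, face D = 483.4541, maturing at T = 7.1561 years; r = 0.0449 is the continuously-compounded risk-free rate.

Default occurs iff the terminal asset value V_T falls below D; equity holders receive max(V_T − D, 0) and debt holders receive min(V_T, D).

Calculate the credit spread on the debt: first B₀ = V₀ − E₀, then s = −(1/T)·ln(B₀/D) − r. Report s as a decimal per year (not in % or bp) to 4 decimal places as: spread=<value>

With assets at 518.3874 and a single debt payment of 483.4541 at 7.1561 years:
d₁ = [ln(V₀/D) + (r + σ²/2)T] / (σ√T)
   = [ln(518.3874/483.4541) + (0.0449 + 0.5·0.3345²)·7.1561] / (0.3345·√7.1561)
   = [0.069766 + 0.721658] / 0.894817 = 0.884454
d₂ = d₁ − σ√T = 0.884454 − 0.894817 = -0.010364
N(d₁) = 0.811774,  N(d₂) = 0.495866,  e^(−rT) = 0.725199
E₀ = V₀·N(d₁) − D·e^(−rT)·N(d₂)
   = 518.3874·0.811774 − 483.4541·0.725199·0.495866 = 246.962827
B₀ = V₀ − E₀ = 518.3874 − 246.962827 = 271.424573
spread = −(1/T)·ln(B₀/D) − r = −(1/7.1561)·ln(271.424573/483.4541) − 0.0449 = 0.03576853

spread=0.0358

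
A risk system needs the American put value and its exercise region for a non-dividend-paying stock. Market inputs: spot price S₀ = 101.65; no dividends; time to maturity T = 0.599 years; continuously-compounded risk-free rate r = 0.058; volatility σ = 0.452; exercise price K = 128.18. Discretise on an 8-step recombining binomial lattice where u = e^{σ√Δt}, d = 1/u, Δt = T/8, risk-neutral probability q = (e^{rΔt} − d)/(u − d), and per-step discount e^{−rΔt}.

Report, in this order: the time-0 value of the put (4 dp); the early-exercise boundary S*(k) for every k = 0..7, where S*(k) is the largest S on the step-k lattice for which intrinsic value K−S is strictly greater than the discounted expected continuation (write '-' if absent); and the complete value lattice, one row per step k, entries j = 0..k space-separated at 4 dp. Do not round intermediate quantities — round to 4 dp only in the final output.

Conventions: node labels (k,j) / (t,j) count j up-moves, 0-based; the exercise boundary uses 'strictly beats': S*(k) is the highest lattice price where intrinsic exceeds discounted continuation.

price = 30.1014
boundary = - - 79.3740 70.1397 79.3740 89.8241 101.6500 89.8241
tree:
30.1014
38.9749 21.0109
48.8060 28.9537 12.8209
58.0403 38.4167 19.2313 6.1740
66.2003 48.8060 27.8017 10.3633 1.8104
73.4110 58.0403 38.3559 16.9179 3.5422 0.0000
79.7828 66.2003 48.8060 26.5300 6.9304 0.0000 0.0000
85.4133 73.4110 58.0403 38.3559 13.5597 0.0000 0.0000 0.0000
90.3887 79.7828 66.2003 48.8060 26.5300 0.0000 0.0000 0.0000 0.0000

params: Δt=0.07487 u=1.13166 d=0.88366 q=0.48667 e^(-rΔt)=0.99567
t_8 payoffs: 90.3887 79.7828 66.2003 48.8060 26.5300 0.0000 0.0000 0.0000 0.0000
t_7: node(7,0) S=42.7667 payoff=85.4133 vs cont=84.8578 → 85.4133 [stop]  node(7,1) S=54.7690 payoff=73.4110 vs cont=72.8555 → 73.4110 [stop]  node(7,2) S=70.1397 payoff=58.0403 vs cont=57.4848 → 58.0403 [stop]  node(7,3) S=89.8241 payoff=38.3559 vs cont=37.8004 → 38.3559 [stop]  node(7,4) S=115.0328 payoff=13.1472 vs cont=13.5597 → 13.5597 [wait]  node(7,5) S=147.3163 payoff=0.0000 vs cont=0.0000 → 0.0000 [wait]  node(7,6) S=188.6599 payoff=0.0000 vs cont=0.0000 → 0.0000 [wait]  node(7,7) S=241.6065 payoff=0.0000 vs cont=0.0000 → 0.0000 [wait]  ⇒ S*(7)=89.8241
t_6: node(6,0) S=48.3972 payoff=79.7828 vs cont=79.2273 → 79.7828 [stop]  node(6,1) S=61.9797 payoff=66.2003 vs cont=65.6448 → 66.2003 [stop]  node(6,2) S=79.3740 payoff=48.8060 vs cont=48.2505 → 48.8060 [stop]  node(6,3) S=101.6500 payoff=26.5300 vs cont=26.1744 → 26.5300 [stop]  node(6,4) S=130.1776 payoff=0.0000 vs cont=6.9304 → 6.9304 [wait]  node(6,5) S=166.7114 payoff=0.0000 vs cont=0.0000 → 0.0000 [wait]  node(6,6) S=213.4981 payoff=0.0000 vs cont=0.0000 → 0.0000 [wait]  ⇒ S*(6)=101.6500
t_5: node(5,0) S=54.7690 payoff=73.4110 vs cont=72.8555 → 73.4110 [stop]  node(5,1) S=70.1397 payoff=58.0403 vs cont=57.4848 → 58.0403 [stop]  node(5,2) S=89.8241 payoff=38.3559 vs cont=37.8004 → 38.3559 [stop]  node(5,3) S=115.0328 payoff=13.1472 vs cont=16.9179 → 16.9179 [wait]  node(5,4) S=147.3163 payoff=0.0000 vs cont=3.5422 → 3.5422 [wait]  node(5,5) S=188.6599 payoff=0.0000 vs cont=0.0000 → 0.0000 [wait]  ⇒ S*(5)=89.8241
t_4: node(4,0) S=61.9797 payoff=66.2003 vs cont=65.6448 → 66.2003 [stop]  node(4,1) S=79.3740 payoff=48.8060 vs cont=48.2505 → 48.8060 [stop]  node(4,2) S=101.6500 payoff=26.5300 vs cont=27.8017 → 27.8017 [wait]  node(4,3) S=130.1776 payoff=0.0000 vs cont=10.3633 → 10.3633 [wait]  node(4,4) S=166.7114 payoff=0.0000 vs cont=1.8104 → 1.8104 [wait]  ⇒ S*(4)=79.3740
t_3: node(3,0) S=70.1397 payoff=58.0403 vs cont=57.4848 → 58.0403 [stop]  node(3,1) S=89.8241 payoff=38.3559 vs cont=38.4167 → 38.4167 [wait]  node(3,2) S=115.0328 payoff=13.1472 vs cont=19.2313 → 19.2313 [wait]  node(3,3) S=147.3163 payoff=0.0000 vs cont=6.1740 → 6.1740 [wait]  ⇒ S*(3)=70.1397
t_2: node(2,0) S=79.3740 payoff=48.8060 vs cont=48.2800 → 48.8060 [stop]  node(2,1) S=101.6500 payoff=26.5300 vs cont=28.9537 → 28.9537 [wait]  node(2,2) S=130.1776 payoff=0.0000 vs cont=12.8209 → 12.8209 [wait]  ⇒ S*(2)=79.3740
t_1: node(1,0) S=89.8241 payoff=38.3559 vs cont=38.9749 → 38.9749 [wait]  node(1,1) S=115.0328 payoff=13.1472 vs cont=21.0109 → 21.0109 [wait]  ⇒ S*(1)=-
t_0: node(0,0) S=101.6500 payoff=26.5300 vs cont=30.1014 → 30.1014 [wait]  ⇒ S*(0)=-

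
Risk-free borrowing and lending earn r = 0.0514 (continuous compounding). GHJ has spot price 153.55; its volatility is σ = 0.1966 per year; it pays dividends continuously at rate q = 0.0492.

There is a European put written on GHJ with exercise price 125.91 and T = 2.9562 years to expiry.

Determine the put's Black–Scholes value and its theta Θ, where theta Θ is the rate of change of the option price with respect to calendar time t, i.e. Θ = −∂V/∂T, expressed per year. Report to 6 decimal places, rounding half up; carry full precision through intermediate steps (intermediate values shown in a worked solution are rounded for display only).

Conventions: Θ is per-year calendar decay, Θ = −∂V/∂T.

price = 6.710166
Θ = -1.833104

σ√T = 0.1966·√2.9562 = 0.338026
d₁ = (ln(S/K) + (r−q+σ²/2)T) / (σ√T) = (ln(153.55/125.91) + (0.0514−0.0492+0.1966²/2)·2.9562) / 0.338026 = (0.198459 + 0.063635) / 0.338026 = 0.775364
d₂ = d₁ − σ√T = 0.775364 − 0.338026 = 0.437338
e^{−rT} = 0.859032
e^{−qT} = 0.864637
N(−d₁) = 0.219062,  N(−d₂) = 0.330933
Put price V = K·e^{−rT}·N(−d₂) − S·e^{−qT}·N(−d₁) = 35.793988 − 29.083821 = 6.710166
φ(d₁) = (1/√(2π))·e^{−d₁²/2} = 0.295368
Θ = −S·e^{−qT}·φ(d₁)·σ/(2√T) − q·S·e^{−qT}·N(−d₁) + r·K·e^{−rT}·N(−d₂) = −2.241991 − 1.430924 + 1.839811 = -1.833104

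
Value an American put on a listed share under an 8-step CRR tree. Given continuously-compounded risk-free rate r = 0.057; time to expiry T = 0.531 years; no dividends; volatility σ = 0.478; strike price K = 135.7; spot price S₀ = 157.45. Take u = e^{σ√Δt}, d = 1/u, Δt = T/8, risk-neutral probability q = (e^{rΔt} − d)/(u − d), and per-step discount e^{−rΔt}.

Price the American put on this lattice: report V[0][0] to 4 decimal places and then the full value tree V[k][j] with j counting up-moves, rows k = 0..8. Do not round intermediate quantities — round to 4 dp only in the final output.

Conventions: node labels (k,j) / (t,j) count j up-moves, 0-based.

price = 10.3369
tree:
10.3369
15.1490 5.2999
21.6084 8.3977 2.0467
29.8561 13.0056 3.5626 0.4505
39.7366 19.5814 6.1137 0.8773 0.0000
50.6394 28.4517 10.3005 1.7087 0.0000 0.0000
60.4952 39.4920 16.9324 3.3278 0.0000 0.0000 0.0000
69.2090 50.6394 26.8837 6.4813 0.0000 0.0000 0.0000 0.0000
76.9132 60.4952 39.4920 12.6230 0.0000 0.0000 0.0000 0.0000 0.0000

params: Δt=0.06638 u=1.13105 d=0.88413 q=0.48460 e^(-rΔt)=0.99622
t_8 payoffs: 76.9132 60.4952 39.4920 12.6230 0.0000 0.0000 0.0000 0.0000 0.0000
k=7: node(7,0) S=66.4910 payoff=69.2090 vs cont=68.6966 → 69.2090 [stop]  node(7,1) S=85.0606 payoff=50.6394 vs cont=50.1270 → 50.6394 [stop]  node(7,2) S=108.8163 payoff=26.8837 vs cont=26.3712 → 26.8837 [stop]  node(7,3) S=139.2066 payoff=0.0000 vs cont=6.4813 → 6.4813 [wait]  node(7,4) S=178.0842 payoff=0.0000 vs cont=0.0000 → 0.0000 [wait]  node(7,5) S=227.8197 payoff=0.0000 vs cont=0.0000 → 0.0000 [wait]  node(7,6) S=291.4452 payoff=0.0000 vs cont=0.0000 → 0.0000 [wait]  node(7,7) S=372.8400 payoff=0.0000 vs cont=0.0000 → 0.0000 [wait]
k=6: node(6,0) S=75.2048 payoff=60.4952 vs cont=59.9828 → 60.4952 [stop]  node(6,1) S=96.2080 payoff=39.4920 vs cont=38.9795 → 39.4920 [stop]  node(6,2) S=123.0770 payoff=12.6230 vs cont=16.9324 → 16.9324 [wait]  node(6,3) S=157.4500 payoff=0.0000 vs cont=3.3278 → 3.3278 [wait]  node(6,4) S=201.4227 payoff=0.0000 vs cont=0.0000 → 0.0000 [wait]  node(6,5) S=257.6760 payoff=0.0000 vs cont=0.0000 → 0.0000 [wait]  node(6,6) S=329.6399 payoff=0.0000 vs cont=0.0000 → 0.0000 [wait]
k=5: node(5,0) S=85.0606 payoff=50.6394 vs cont=50.1270 → 50.6394 [stop]  node(5,1) S=108.8163 payoff=26.8837 vs cont=28.4517 → 28.4517 [wait]  node(5,2) S=139.2066 payoff=0.0000 vs cont=10.3005 → 10.3005 [wait]  node(5,3) S=178.0842 payoff=0.0000 vs cont=1.7087 → 1.7087 [wait]  node(5,4) S=227.8197 payoff=0.0000 vs cont=0.0000 → 0.0000 [wait]  node(5,5) S=291.4452 payoff=0.0000 vs cont=0.0000 → 0.0000 [wait]
k=4: node(4,0) S=96.2080 payoff=39.4920 vs cont=39.7366 → 39.7366 [wait]  node(4,1) S=123.0770 payoff=12.6230 vs cont=19.5814 → 19.5814 [wait]  node(4,2) S=157.4500 payoff=0.0000 vs cont=6.1137 → 6.1137 [wait]  node(4,3) S=201.4227 payoff=0.0000 vs cont=0.8773 → 0.8773 [wait]  node(4,4) S=257.6760 payoff=0.0000 vs cont=0.0000 → 0.0000 [wait]
k=3: node(3,0) S=108.8163 payoff=26.8837 vs cont=29.8561 → 29.8561 [wait]  node(3,1) S=139.2066 payoff=0.0000 vs cont=13.0056 → 13.0056 [wait]  node(3,2) S=178.0842 payoff=0.0000 vs cont=3.5626 → 3.5626 [wait]  node(3,3) S=227.8197 payoff=0.0000 vs cont=0.4505 → 0.4505 [wait]
k=2: node(2,0) S=123.0770 payoff=12.6230 vs cont=21.6084 → 21.6084 [wait]  node(2,1) S=157.4500 payoff=0.0000 vs cont=8.3977 → 8.3977 [wait]  node(2,2) S=201.4227 payoff=0.0000 vs cont=2.0467 → 2.0467 [wait]
k=1: node(1,0) S=139.2066 payoff=0.0000 vs cont=15.1490 → 15.1490 [wait]  node(1,1) S=178.0842 payoff=0.0000 vs cont=5.2999 → 5.2999 [wait]
k=0: node(0,0) S=157.4500 payoff=0.0000 vs cont=10.3369 → 10.3369 [wait]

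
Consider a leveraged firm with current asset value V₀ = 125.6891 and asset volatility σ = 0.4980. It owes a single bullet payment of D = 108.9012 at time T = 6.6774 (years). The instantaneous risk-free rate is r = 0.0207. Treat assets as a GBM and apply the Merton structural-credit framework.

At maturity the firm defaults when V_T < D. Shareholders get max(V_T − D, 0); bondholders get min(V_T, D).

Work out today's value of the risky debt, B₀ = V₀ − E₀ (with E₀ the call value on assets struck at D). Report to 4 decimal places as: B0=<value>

Work the structural quantities from V₀ = 125.6891 against face 108.9012:
d₁ = [ln(V₀/D) + (r + σ²/2)T] / (σ√T)
   = [ln(125.6891/108.9012) + (0.0207 + 0.5·0.4980²)·6.6774] / (0.4980·√6.6774)
   = [0.143370 + 0.966233] / 1.286865 = 0.862253
d₂ = d₁ − σ√T = 0.862253 − 1.286865 = -0.424612
N(d₁) = 0.805726,  N(d₂) = 0.335560,  e^(−rT) = 0.870905
E₀ = V₀·N(d₁) − D·e^(−rT)·N(d₂)
   = 125.6891·0.805726 − 108.9012·0.870905·0.335560 = 69.445594
B₀ = V₀ − E₀ = 125.6891 − 69.445594 = 56.243506

B0=56.2435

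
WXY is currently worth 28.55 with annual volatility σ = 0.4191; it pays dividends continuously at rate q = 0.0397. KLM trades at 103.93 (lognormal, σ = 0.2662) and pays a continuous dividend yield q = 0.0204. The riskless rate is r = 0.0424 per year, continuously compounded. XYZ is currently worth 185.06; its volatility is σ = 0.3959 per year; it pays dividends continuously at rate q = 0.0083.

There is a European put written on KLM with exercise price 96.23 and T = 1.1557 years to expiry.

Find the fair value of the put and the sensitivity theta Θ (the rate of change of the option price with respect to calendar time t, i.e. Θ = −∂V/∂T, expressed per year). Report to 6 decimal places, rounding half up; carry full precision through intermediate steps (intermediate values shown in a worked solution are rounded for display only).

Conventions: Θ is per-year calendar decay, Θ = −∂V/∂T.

price = 6.737868
Θ = -3.448651

σ√T = 0.2662·√1.1557 = 0.286174
d₁ = (ln(S/K) + (r−q+σ²/2)T) / (σ√T) = (ln(103.93/96.23) + (0.0424−0.0204+0.2662²/2)·1.1557) / 0.286174 = (0.076976 + 0.066373) / 0.286174 = 0.500917
d₂ = d₁ − σ√T = 0.500917 − 0.286174 = 0.214743
e^{−rT} = 0.952180
e^{−qT} = 0.976699
N(−d₁) = 0.308215,  N(−d₂) = 0.414984
Put price V = K·e^{−rT}·N(−d₂) − S·e^{−qT}·N(−d₁) = 38.024232 − 31.286364 = 6.737868
φ(d₁) = (1/√(2π))·e^{−d₁²/2} = 0.351904
Θ = −S·e^{−qT}·φ(d₁)·σ/(2√T) − q·S·e^{−qT}·N(−d₁) + r·K·e^{−rT}·N(−d₂) = −4.422636 − 0.638242 + 1.612227 = -3.448651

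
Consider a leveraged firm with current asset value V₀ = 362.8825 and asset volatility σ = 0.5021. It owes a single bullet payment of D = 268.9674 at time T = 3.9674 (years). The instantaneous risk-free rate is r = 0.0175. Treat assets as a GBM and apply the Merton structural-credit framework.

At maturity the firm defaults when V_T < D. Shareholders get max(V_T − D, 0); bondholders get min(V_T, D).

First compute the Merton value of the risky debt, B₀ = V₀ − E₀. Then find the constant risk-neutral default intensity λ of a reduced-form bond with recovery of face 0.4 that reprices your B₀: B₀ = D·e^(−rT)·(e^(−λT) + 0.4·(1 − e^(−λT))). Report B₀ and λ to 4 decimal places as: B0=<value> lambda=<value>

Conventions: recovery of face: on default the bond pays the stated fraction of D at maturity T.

B0=182.2042 lambda=0.1537

Work the structural quantities from V₀ = 362.8825 against face 268.9674:
d₁ = [ln(V₀/D) + (r + σ²/2)T] / (σ√T)
   = [ln(362.8825/268.9674) + (0.0175 + 0.5·0.5021²)·3.9674] / (0.5021·√3.9674)
   = [0.299489 + 0.569529] / 1.000100 = 0.868931
d₂ = d₁ − σ√T = 0.868931 − 1.000100 = -0.131168
N(d₁) = 0.807558,  N(d₂) = 0.447821,  e^(−rT) = 0.932926
E₀ = V₀·N(d₁) − D·e^(−rT)·N(d₂)
   = 362.8825·0.807558 − 268.9674·0.932926·0.447821 = 180.678282
B₀ = V₀ − E₀ = 362.8825 − 180.678282 = 182.204218
e^(−λT) = (B₀·e^(rT)/D − 0.4)/(1 − 0.4) = (182.2042·1.071896/268.9674 − 0.4)/0.6 = 0.54354222
λ = −ln(0.54354222)/3.9674 = 0.153664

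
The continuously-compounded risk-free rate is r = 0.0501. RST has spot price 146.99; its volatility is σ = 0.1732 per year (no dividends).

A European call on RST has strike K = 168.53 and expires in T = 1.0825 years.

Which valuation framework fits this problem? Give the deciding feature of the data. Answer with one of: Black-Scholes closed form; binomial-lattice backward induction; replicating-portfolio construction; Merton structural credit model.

framework: Black-Scholes closed form

Key observation: a European claim on RST (strike 168.53) — a lognormal (GBM) underlying with constant rate and volatility — has an exact closed-form value; no lattice or capital structure is involved.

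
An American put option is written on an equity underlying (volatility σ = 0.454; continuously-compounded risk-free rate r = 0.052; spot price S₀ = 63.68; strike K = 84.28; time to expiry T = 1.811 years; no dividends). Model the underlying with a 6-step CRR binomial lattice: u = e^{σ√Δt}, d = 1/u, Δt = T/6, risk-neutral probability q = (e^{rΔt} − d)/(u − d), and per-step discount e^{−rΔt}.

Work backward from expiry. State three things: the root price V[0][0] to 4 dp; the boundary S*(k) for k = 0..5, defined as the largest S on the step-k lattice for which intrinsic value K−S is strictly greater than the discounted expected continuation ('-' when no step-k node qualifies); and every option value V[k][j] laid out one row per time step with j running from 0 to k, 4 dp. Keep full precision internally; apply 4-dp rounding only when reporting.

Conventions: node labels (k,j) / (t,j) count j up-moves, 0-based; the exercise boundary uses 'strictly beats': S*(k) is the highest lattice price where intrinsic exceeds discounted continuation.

params: Δt=0.30183 u=1.28329 d=0.77925 q=0.46935 e^(-rΔt)=0.98443
t_6 payoffs: 70.0219 60.7995 45.6117 20.6000 0.0000 0.0000 0.0000
t_5: node(5,0) S=18.2972 payoff=65.9828 vs cont=64.6703 → 65.9828 [stop]  node(5,1) S=30.1323 payoff=54.1477 vs cont=52.8353 → 54.1477 [stop]  node(5,2) S=49.6226 payoff=34.6574 vs cont=33.3450 → 34.6574 [stop]  node(5,3) S=81.7197 payoff=2.5603 vs cont=10.7612 → 10.7612 [wait]  node(5,4) S=134.5781 payoff=0.0000 vs cont=0.0000 → 0.0000 [wait]  node(5,5) S=221.6266 payoff=0.0000 vs cont=0.0000 → 0.0000 [wait]  ⇒ S*(5)=49.6226
t_4: node(4,0) S=23.4805 payoff=60.7995 vs cont=59.4870 → 60.7995 [stop]  node(4,1) S=38.6683 payoff=45.6117 vs cont=44.2992 → 45.6117 [stop]  node(4,2) S=63.6800 payoff=20.6000 vs cont=23.0767 → 23.0767 [wait]  node(4,3) S=104.8698 payoff=0.0000 vs cont=5.6215 → 5.6215 [wait]  node(4,4) S=172.7023 payoff=0.0000 vs cont=0.0000 → 0.0000 [wait]  ⇒ S*(4)=38.6683
t_3: node(3,0) S=30.1323 payoff=54.1477 vs cont=52.8353 → 54.1477 [stop]  node(3,1) S=49.6226 payoff=34.6574 vs cont=34.4893 → 34.6574 [stop]  node(3,2) S=81.7197 payoff=2.5603 vs cont=14.6523 → 14.6523 [wait]  node(3,3) S=134.5781 payoff=0.0000 vs cont=2.9366 → 2.9366 [wait]  ⇒ S*(3)=49.6226
t_2: node(2,0) S=38.6683 payoff=45.6117 vs cont=44.2992 → 45.6117 [stop]  node(2,1) S=63.6800 payoff=20.6000 vs cont=24.8745 → 24.8745 [wait]  node(2,2) S=104.8698 payoff=0.0000 vs cont=9.0110 → 9.0110 [wait]  ⇒ S*(2)=38.6683
t_1: node(1,0) S=49.6226 payoff=34.6574 vs cont=35.3200 → 35.3200 [wait]  node(1,1) S=81.7197 payoff=2.5603 vs cont=17.1575 → 17.1575 [wait]  ⇒ S*(1)=-
t_0: node(0,0) S=63.6800 payoff=20.6000 vs cont=26.3782 → 26.3782 [wait]  ⇒ S*(0)=-

price = 26.3782
boundary = - - 38.6683 49.6226 38.6683 49.6226
tree:
26.3782
35.3200 17.1575
45.6117 24.8745 9.0110
54.1477 34.6574 14.6523 2.9366
60.7995 45.6117 23.0767 5.6215 0.0000
65.9828 54.1477 34.6574 10.7612 0.0000 0.0000
70.0219 60.7995 45.6117 20.6000 0.0000 0.0000 0.0000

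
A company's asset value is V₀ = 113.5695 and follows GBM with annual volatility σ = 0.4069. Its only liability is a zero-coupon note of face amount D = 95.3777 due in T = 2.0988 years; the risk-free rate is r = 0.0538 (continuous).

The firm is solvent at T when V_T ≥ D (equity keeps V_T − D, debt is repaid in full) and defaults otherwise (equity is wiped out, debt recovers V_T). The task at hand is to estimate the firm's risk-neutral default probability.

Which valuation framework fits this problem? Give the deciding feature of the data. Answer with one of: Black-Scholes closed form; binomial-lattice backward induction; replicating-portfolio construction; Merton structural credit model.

framework: Merton structural credit model

Key observation: a levered firm with one bullet debt due at 2.0988 years is the canonical structural-credit setup: equity is a call on the firm's assets struck at the face value.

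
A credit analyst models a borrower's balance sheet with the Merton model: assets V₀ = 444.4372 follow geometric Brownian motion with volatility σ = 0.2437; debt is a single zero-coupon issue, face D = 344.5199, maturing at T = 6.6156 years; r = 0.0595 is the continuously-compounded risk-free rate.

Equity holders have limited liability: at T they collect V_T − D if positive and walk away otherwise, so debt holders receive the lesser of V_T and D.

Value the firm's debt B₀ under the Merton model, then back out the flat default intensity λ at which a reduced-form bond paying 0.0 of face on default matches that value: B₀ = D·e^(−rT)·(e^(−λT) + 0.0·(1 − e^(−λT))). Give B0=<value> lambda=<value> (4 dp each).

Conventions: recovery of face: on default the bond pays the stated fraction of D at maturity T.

Equity is a call on the firm's assets struck at D = 344.5199:
d₁ = [ln(V₀/D) + (r + σ²/2)T] / (σ√T)
   = [ln(444.4372/344.5199) + (0.0595 + 0.5·0.2437²)·6.6156] / (0.2437·√6.6156)
   = [0.254657 + 0.590077] / 0.626816 = 1.347659
d₂ = d₁ − σ√T = 1.347659 − 0.626816 = 0.720843
N(d₁) = 0.911116,  N(d₂) = 0.764497,  e^(−rT) = 0.674605
E₀ = V₀·N(d₁) − D·e^(−rT)·N(d₂)
   = 444.4372·0.911116 − 344.5199·0.674605·0.764497 = 227.253438
B₀ = V₀ − E₀ = 444.4372 − 227.253438 = 217.183762
e^(−λT) = (B₀·e^(rT)/D − 0)/(1 − 0) = (217.1838·1.482349/344.5199 − 0)/1 = 0.93446636
λ = −ln(0.93446636)/6.6156 = 0.010245

B0=217.1838 lambda=0.0102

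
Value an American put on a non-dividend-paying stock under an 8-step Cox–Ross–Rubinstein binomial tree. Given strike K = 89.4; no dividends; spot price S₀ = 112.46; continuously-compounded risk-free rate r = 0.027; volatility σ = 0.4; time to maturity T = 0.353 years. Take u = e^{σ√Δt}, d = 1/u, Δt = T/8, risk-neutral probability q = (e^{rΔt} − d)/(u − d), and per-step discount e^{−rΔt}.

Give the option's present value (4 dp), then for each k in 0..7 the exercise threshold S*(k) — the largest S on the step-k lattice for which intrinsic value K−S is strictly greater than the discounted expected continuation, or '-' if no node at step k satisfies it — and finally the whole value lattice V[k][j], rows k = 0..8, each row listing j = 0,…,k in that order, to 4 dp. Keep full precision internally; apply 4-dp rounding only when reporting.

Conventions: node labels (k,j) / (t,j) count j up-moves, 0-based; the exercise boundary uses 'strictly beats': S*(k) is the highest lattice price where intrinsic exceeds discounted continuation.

Δt=0.04412, u=1.08765, d=0.91941, q=0.48609, disc=e^(-rΔt)=0.99881
k=8 terminal: V=max(K-S,0) → 31.9792 21.4716 9.0411 0.0000 0.0000 0.0000 0.0000 0.0000 0.0000
k=7: j=0 S=62.4540 intr=26.9460 cont=26.8395 V=26.9460[EX]; j=1 S=73.8827 intr=15.5173 cont=15.4109 V=15.5173[EX]; j=2 S=87.4027 intr=1.9973 cont=4.6408 V=4.6408[hold]; j=3 S=103.3968 intr=0.0000 cont=0.0000 V=0.0000[hold]; j=4 S=122.3177 intr=0.0000 cont=0.0000 V=0.0000[hold]; j=5 S=144.7009 intr=0.0000 cont=0.0000 V=0.0000[hold]; j=6 S=171.1802 intr=0.0000 cont=0.0000 V=0.0000[hold]; j=7 S=202.5049 intr=0.0000 cont=0.0000 V=0.0000[hold]  S*(7)=73.8827
k=6: j=0 S=67.9284 intr=21.4716 cont=21.3651 V=21.4716[EX]; j=1 S=80.3589 intr=9.0411 cont=10.2181 V=10.2181[hold]; j=2 S=95.0640 intr=0.0000 cont=2.3821 V=2.3821[hold]; j=3 S=112.4600 intr=0.0000 cont=0.0000 V=0.0000[hold]; j=4 S=133.0394 intr=0.0000 cont=0.0000 V=0.0000[hold]; j=5 S=157.3847 intr=0.0000 cont=0.0000 V=0.0000[hold]; j=6 S=186.1849 intr=0.0000 cont=0.0000 V=0.0000[hold]  S*(6)=67.9284
k=5: j=0 S=73.8827 intr=15.5173 cont=15.9823 V=15.9823[hold]; j=1 S=87.4027 intr=1.9973 cont=6.4015 V=6.4015[hold]; j=2 S=103.3968 intr=0.0000 cont=1.2227 V=1.2227[hold]; j=3 S=122.3177 intr=0.0000 cont=0.0000 V=0.0000[hold]; j=4 S=144.7009 intr=0.0000 cont=0.0000 V=0.0000[hold]; j=5 S=171.1802 intr=0.0000 cont=0.0000 V=0.0000[hold]  S*(5)=-
k=4: j=0 S=80.3589 intr=9.0411 cont=11.3117 V=11.3117[hold]; j=1 S=95.0640 intr=0.0000 cont=3.8795 V=3.8795[hold]; j=2 S=112.4600 intr=0.0000 cont=0.6276 V=0.6276[hold]; j=3 S=133.0394 intr=0.0000 cont=0.0000 V=0.0000[hold]; j=4 S=157.3847 intr=0.0000 cont=0.0000 V=0.0000[hold]  S*(4)=-
k=3: j=0 S=87.4027 intr=1.9973 cont=7.6898 V=7.6898[hold]; j=1 S=103.3968 intr=0.0000 cont=2.2960 V=2.2960[hold]; j=2 S=122.3177 intr=0.0000 cont=0.3222 V=0.3222[hold]; j=3 S=144.7009 intr=0.0000 cont=0.0000 V=0.0000[hold]  S*(3)=-
k=2: j=0 S=95.0640 intr=0.0000 cont=5.0619 V=5.0619[hold]; j=1 S=112.4600 intr=0.0000 cont=1.3350 V=1.3350[hold]; j=2 S=133.0394 intr=0.0000 cont=0.1654 V=0.1654[hold]  S*(2)=-
k=1: j=0 S=103.3968 intr=0.0000 cont=3.2464 V=3.2464[hold]; j=1 S=122.3177 intr=0.0000 cont=0.7655 V=0.7655[hold]  S*(1)=-
k=0: j=0 S=112.4600 intr=0.0000 cont=2.0380 V=2.0380[hold]  S*(0)=-

price = 2.0380
boundary = - - - - - - 67.9284 73.8827
tree:
2.0380
3.2464 0.7655
5.0619 1.3350 0.1654
7.6898 2.2960 0.3222 0.0000
11.3117 3.8795 0.6276 0.0000 0.0000
15.9823 6.4015 1.2227 0.0000 0.0000 0.0000
21.4716 10.2181 2.3821 0.0000 0.0000 0.0000 0.0000
26.9460 15.5173 4.6408 0.0000 0.0000 0.0000 0.0000 0.0000
31.9792 21.4716 9.0411 0.0000 0.0000 0.0000 0.0000 0.0000 0.0000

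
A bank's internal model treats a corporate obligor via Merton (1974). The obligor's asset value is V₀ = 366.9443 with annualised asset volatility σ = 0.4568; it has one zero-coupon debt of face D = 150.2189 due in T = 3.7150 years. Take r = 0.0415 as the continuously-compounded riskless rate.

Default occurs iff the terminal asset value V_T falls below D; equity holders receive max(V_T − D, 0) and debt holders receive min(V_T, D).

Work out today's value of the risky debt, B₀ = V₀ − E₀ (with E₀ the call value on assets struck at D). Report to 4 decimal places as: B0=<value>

B0=118.4753

Equity is a call on the firm's assets struck at D = 150.2189:
d₁ = [ln(V₀/D) + (r + σ²/2)T] / (σ√T)
   = [ln(366.9443/150.2189) + (0.0415 + 0.5·0.4568²)·3.7150] / (0.4568·√3.7150)
   = [0.893117 + 0.541770] / 0.880452 = 1.629716
d₂ = d₁ − σ√T = 1.629716 − 0.880452 = 0.749265
N(d₁) = 0.948419,  N(d₂) = 0.773151,  e^(−rT) = 0.857124
E₀ = V₀·N(d₁) − D·e^(−rT)·N(d₂)
   = 366.9443·0.948419 − 150.2189·0.857124·0.773151 = 248.469002
B₀ = V₀ − E₀ = 366.9443 − 248.469002 = 118.475298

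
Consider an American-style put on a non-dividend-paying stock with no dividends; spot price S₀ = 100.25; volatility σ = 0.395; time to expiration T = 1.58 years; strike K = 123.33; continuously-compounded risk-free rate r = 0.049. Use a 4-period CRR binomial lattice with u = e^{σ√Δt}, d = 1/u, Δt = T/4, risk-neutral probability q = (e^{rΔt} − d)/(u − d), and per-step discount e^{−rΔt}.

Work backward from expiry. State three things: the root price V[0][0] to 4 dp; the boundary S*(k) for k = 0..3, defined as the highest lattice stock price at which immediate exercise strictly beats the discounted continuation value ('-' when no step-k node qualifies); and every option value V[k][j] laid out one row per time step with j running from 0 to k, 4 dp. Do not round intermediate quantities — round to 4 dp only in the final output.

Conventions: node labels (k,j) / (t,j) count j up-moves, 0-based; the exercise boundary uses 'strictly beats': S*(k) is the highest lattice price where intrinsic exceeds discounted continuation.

price = 31.4775
boundary = - - 61.0174 78.2112
tree:
31.4775
45.3733 17.5438
62.3126 28.6747 6.0684
75.7265 45.1188 11.8346 0.0000
86.1916 62.3126 23.0800 0.0000 0.0000

Δt=0.39500  u=1.28179  d=0.78016  q=0.47721  discount=0.98083
step 4 (expiry): payoffs max(K−S,0) = 86.1916 62.3126 23.0800 0.0000 0.0000
step 3: (k=3,j=0): S=47.6035, K−S=75.7265, hold=73.3624 ⇒ V=75.7265 exercise | (k=3,j=1): S=78.2112, K−S=45.1188, hold=42.7547 ⇒ V=45.1188 exercise | (k=3,j=2): S=128.4989, K−S=0.0000, hold=11.8346 ⇒ V=11.8346 continue | (k=3,j=3): S=211.1203, K−S=0.0000, hold=0.0000 ⇒ V=0.0000 continue  boundary S*=78.2112
step 2: (k=2,j=0): S=61.0174, K−S=62.3126, hold=59.9485 ⇒ V=62.3126 exercise | (k=2,j=1): S=100.2500, K−S=23.0800, hold=28.6747 ⇒ V=28.6747 continue | (k=2,j=2): S=164.7080, K−S=0.0000, hold=6.0684 ⇒ V=6.0684 continue  boundary S*=61.0174
step 1: (k=1,j=0): S=78.2112, K−S=45.1188, hold=45.3733 ⇒ V=45.3733 continue | (k=1,j=1): S=128.4989, K−S=0.0000, hold=17.5438 ⇒ V=17.5438 continue  boundary S*=-
step 0: (k=0,j=0): S=100.2500, K−S=23.0800, hold=31.4775 ⇒ V=31.4775 continue  boundary S*=-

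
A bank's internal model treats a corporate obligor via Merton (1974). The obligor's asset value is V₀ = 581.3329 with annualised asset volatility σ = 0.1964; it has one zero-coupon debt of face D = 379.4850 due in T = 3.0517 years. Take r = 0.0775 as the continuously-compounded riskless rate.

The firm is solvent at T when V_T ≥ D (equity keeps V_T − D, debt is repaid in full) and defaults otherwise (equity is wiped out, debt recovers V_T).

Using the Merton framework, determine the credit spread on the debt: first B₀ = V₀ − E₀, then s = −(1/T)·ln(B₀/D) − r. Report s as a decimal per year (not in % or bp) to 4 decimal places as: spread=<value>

spread=0.0016

Work the structural quantities from V₀ = 581.3329 against face 379.4850:
d₁ = [ln(V₀/D) + (r + σ²/2)T] / (σ√T)
   = [ln(581.3329/379.4850) + (0.0775 + 0.5·0.1964²)·3.0517] / (0.1964·√3.0517)
   = [0.426509 + 0.295363] / 0.343093 = 2.104009
d₂ = d₁ − σ√T = 2.104009 − 0.343093 = 1.760916
N(d₁) = 0.982311,  N(d₂) = 0.960874,  e^(−rT) = 0.789381
E₀ = V₀·N(d₁) − D·e^(−rT)·N(d₂)
   = 581.3329·0.982311 − 379.4850·0.789381·0.960874 = 283.212334
B₀ = V₀ − E₀ = 581.3329 − 283.212334 = 298.120566
spread = −(1/T)·ln(B₀/D) − r = −(1/3.0517)·ln(298.120566/379.4850) − 0.0775 = 0.00157628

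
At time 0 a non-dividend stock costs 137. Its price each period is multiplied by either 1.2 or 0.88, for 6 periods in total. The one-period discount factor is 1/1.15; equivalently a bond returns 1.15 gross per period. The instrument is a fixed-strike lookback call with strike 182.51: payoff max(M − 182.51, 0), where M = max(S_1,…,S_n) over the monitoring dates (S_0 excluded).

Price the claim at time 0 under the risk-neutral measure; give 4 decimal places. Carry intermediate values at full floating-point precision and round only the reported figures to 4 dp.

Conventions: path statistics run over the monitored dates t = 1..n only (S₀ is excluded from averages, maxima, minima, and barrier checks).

price = 61.1350

No-arbitrage gives p* = (R−d)/(u−d) = 0.8438: enumerate every path, weight its payoff by its p*-probability, and discount by R^6.
Enumerate all 2^6 = 64 price paths (U = up ×1.2, D = down ×0.88); each path with k up-moves has probability p*^k·(1−p*)^(6−k).
DDDDDD: M=120.5600, payoff=0.0000, prob=0.000015
UDDDDD: M=164.4000, payoff=0.0000, prob=0.000079
DUDDDD: M=144.6720, payoff=0.0000, prob=0.000079
UUDDDD: M=197.2800, payoff=14.7700, prob=0.000424
DDUDDD: M=127.3114, payoff=0.0000, prob=0.000079
UDUDDD: M=173.6064, payoff=0.0000, prob=0.000424
DUUDDD: M=173.6064, payoff=0.0000, prob=0.000424
UUUDDD: M=236.7360, payoff=54.2260, prob=0.002291
DDDUDD: M=120.5600, payoff=0.0000, prob=0.000079
UDDUDD: M=164.4000, payoff=0.0000, prob=0.000424
DUDUDD: M=152.7736, payoff=0.0000, prob=0.000424
UUDUDD: M=208.3277, payoff=25.8177, prob=0.002291
DDUUDD: M=152.7736, payoff=0.0000, prob=0.000424
UDUUDD: M=208.3277, payoff=25.8177, prob=0.002291
DUUUDD: M=208.3277, payoff=25.8177, prob=0.002291
UUUUDD: M=284.0832, payoff=101.5732, prob=0.012374
DDDDUD: M=120.5600, payoff=0.0000, prob=0.000079
UDDDUD: M=164.4000, payoff=0.0000, prob=0.000424
DUDDUD: M=144.6720, payoff=0.0000, prob=0.000424
UUDDUD: M=197.2800, payoff=14.7700, prob=0.002291
DDUDUD: M=134.4408, payoff=0.0000, prob=0.000424
UDUDUD: M=183.3284, payoff=0.8184, prob=0.002291
DUUDUD: M=183.3284, payoff=0.8184, prob=0.002291
UUUDUD: M=249.9932, payoff=67.4832, prob=0.012374
DDDUUD: M=134.4408, payoff=0.0000, prob=0.000424
UDDUUD: M=183.3284, payoff=0.8184, prob=0.002291
DUDUUD: M=183.3284, payoff=0.8184, prob=0.002291
UUDUUD: M=249.9932, payoff=67.4832, prob=0.012374
DDUUUD: M=183.3284, payoff=0.8184, prob=0.002291
UDUUUD: M=249.9932, payoff=67.4832, prob=0.012374
DUUUUD: M=249.9932, payoff=67.4832, prob=0.012374
UUUUUD: M=340.8998, payoff=158.3898, prob=0.066817
DDDDDU: M=120.5600, payoff=0.0000, prob=0.000079
UDDDDU: M=164.4000, payoff=0.0000, prob=0.000424
DUDDDU: M=144.6720, payoff=0.0000, prob=0.000424
UUDDDU: M=197.2800, payoff=14.7700, prob=0.002291
DDUDDU: M=127.3114, payoff=0.0000, prob=0.000424
UDUDDU: M=173.6064, payoff=0.0000, prob=0.002291
DUUDDU: M=173.6064, payoff=0.0000, prob=0.002291
UUUDDU: M=236.7360, payoff=54.2260, prob=0.012374
DDDUDU: M=120.5600, payoff=0.0000, prob=0.000424
UDDUDU: M=164.4000, payoff=0.0000, prob=0.002291
DUDUDU: M=161.3290, payoff=0.0000, prob=0.002291
UUDUDU: M=219.9940, payoff=37.4840, prob=0.012374
DDUUDU: M=161.3290, payoff=0.0000, prob=0.002291
UDUUDU: M=219.9940, payoff=37.4840, prob=0.012374
DUUUDU: M=219.9940, payoff=37.4840, prob=0.012374
UUUUDU: M=299.9919, payoff=117.4819, prob=0.066817
DDDDUU: M=120.5600, payoff=0.0000, prob=0.000424
UDDDUU: M=164.4000, payoff=0.0000, prob=0.002291
DUDDUU: M=161.3290, payoff=0.0000, prob=0.002291
UUDDUU: M=219.9940, payoff=37.4840, prob=0.012374
DDUDUU: M=161.3290, payoff=0.0000, prob=0.002291
UDUDUU: M=219.9940, payoff=37.4840, prob=0.012374
DUUDUU: M=219.9940, payoff=37.4840, prob=0.012374
UUUDUU: M=299.9919, payoff=117.4819, prob=0.066817
DDDUUU: M=161.3290, payoff=0.0000, prob=0.002291
UDDUUU: M=219.9940, payoff=37.4840, prob=0.012374
DUDUUU: M=219.9940, payoff=37.4840, prob=0.012374
UUDUUU: M=299.9919, payoff=117.4819, prob=0.066817
DDUUUU: M=219.9940, payoff=37.4840, prob=0.012374
UDUUUU: M=299.9919, payoff=117.4819, prob=0.066817
DUUUUU: M=299.9919, payoff=117.4819, prob=0.066817
UUUUUU: M=409.0798, payoff=226.5698, prob=0.360813
Price = Σ prob·payoff / R^6 = 141.408914 / 2.313061 = 61.1350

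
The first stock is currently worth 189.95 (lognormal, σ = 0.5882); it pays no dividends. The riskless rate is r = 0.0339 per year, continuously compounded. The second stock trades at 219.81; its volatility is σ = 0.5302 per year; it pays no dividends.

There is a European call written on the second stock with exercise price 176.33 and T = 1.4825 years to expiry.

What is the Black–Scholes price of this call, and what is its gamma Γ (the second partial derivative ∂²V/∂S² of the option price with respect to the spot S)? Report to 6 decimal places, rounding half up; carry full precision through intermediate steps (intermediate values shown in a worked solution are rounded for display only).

σ√T = 0.5302·√1.4825 = 0.645561
d₁ = (ln(S/K) + (r+σ²/2)T) / (σ√T) = (ln(219.81/176.33) + (0.0339+0.5302²/2)·1.4825) / 0.645561 = (0.220406 + 0.258631) / 0.645561 = 0.742049
d₂ = d₁ − σ√T = 0.742049 − 0.645561 = 0.096488
e^{−rT} = 0.950985
N(d₁) = 0.770971,  N(d₂) = 0.538433
Call price V = S·N(d₁) − K·e^{−rT}·N(d₂) = 169.467142 − 90.288408 = 79.178734
φ(d₁) = (1/√(2π))·e^{−d₁²/2} = 0.302929
Γ = φ(d₁) / (S·σ·√T) = 0.002135

price = 79.178734
Γ = 0.002135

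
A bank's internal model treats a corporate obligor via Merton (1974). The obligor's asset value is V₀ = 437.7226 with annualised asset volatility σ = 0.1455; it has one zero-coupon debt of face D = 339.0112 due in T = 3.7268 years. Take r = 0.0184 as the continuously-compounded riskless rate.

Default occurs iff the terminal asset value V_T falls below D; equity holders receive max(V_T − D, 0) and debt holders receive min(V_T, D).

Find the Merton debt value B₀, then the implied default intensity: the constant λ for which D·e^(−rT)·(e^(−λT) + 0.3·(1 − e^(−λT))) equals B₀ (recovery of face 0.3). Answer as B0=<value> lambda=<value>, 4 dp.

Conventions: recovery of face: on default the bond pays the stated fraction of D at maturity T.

B0=310.1434 lambda=0.0079

Equity is a call on the firm's assets struck at D = 339.0112:
d₁ = [ln(V₀/D) + (r + σ²/2)T] / (σ√T)
   = [ln(437.7226/339.0112) + (0.0184 + 0.5·0.1455²)·3.7268] / (0.1455·√3.7268)
   = [0.255552 + 0.108022] / 0.280887 = 1.294380
d₂ = d₁ − σ√T = 1.294380 − 0.280887 = 1.013493
N(d₁) = 0.902233,  N(d₂) = 0.844588,  e^(−rT) = 0.933725
E₀ = V₀·N(d₁) − D·e^(−rT)·N(d₂)
   = 437.7226·0.902233 − 339.0112·0.933725·0.844588 = 127.579151
B₀ = V₀ − E₀ = 437.7226 − 127.579151 = 310.143449
e^(−λT) = (B₀·e^(rT)/D − 0.3)/(1 − 0.3) = (310.1434·1.070979/339.0112 − 0.3)/0.7 = 0.97111704
λ = −ln(0.97111704)/3.7268 = 0.007864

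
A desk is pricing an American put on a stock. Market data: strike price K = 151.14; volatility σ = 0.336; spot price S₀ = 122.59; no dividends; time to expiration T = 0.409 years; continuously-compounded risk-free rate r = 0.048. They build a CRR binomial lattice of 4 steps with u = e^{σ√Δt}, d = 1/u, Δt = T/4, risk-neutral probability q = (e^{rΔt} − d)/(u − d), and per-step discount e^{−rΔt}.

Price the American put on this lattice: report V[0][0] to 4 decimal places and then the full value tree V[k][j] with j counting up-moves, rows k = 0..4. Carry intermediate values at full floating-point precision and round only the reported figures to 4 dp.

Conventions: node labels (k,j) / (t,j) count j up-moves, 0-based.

Δt=0.10225, u=1.11343, d=0.89813, q=0.49602, disc=e^(-rΔt)=0.99510
k=4 terminal: V=max(K-S,0) → 71.3753 52.2545 28.5500 0.0000 0.0000
k=3: j=0 S=88.8120 intr=62.3280 cont=61.5880 V=62.3280[EX]; j=1 S=110.1017 intr=41.0383 cont=40.2983 V=41.0383[EX]; j=2 S=136.4948 intr=14.6452 cont=14.3182 V=14.6452[EX]; j=3 S=169.2148 intr=0.0000 cont=0.0000 V=0.0000[hold]
k=2: j=0 S=98.8855 intr=52.2545 cont=51.5145 V=52.2545[EX]; j=1 S=122.5900 intr=28.5500 cont=27.8100 V=28.5500[EX]; j=2 S=151.9768 intr=0.0000 cont=7.3448 V=7.3448[hold]
k=1: j=0 S=110.1017 intr=41.0383 cont=40.2983 V=41.0383[EX]; j=1 S=136.4948 intr=14.6452 cont=17.9435 V=17.9435[hold]
k=0: j=0 S=122.5900 intr=28.5500 cont=29.4381 V=29.4381[hold]

price = 29.4381
tree:
29.4381
41.0383 17.9435
52.2545 28.5500 7.3448
62.3280 41.0383 14.6452 0.0000
71.3753 52.2545 28.5500 0.0000 0.0000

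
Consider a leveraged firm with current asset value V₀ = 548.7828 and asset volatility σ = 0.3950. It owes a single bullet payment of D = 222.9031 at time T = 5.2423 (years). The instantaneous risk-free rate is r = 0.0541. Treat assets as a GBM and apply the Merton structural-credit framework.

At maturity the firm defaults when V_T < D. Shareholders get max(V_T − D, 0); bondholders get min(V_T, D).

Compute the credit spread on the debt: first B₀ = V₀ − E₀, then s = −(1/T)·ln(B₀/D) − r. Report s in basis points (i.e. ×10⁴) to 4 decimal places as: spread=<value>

Apply the equity-as-call identities (strike 222.9031, horizon 5.2423 years):
d₁ = [ln(V₀/D) + (r + σ²/2)T] / (σ√T)
   = [ln(548.7828/222.9031) + (0.0541 + 0.5·0.3950²)·5.2423] / (0.3950·√5.2423)
   = [0.900966 + 0.692573] / 0.904395 = 1.761995
d₂ = d₁ − σ√T = 1.761995 − 0.904395 = 0.857600
N(d₁) = 0.960965,  N(d₂) = 0.804443,  e^(−rT) = 0.753061
E₀ = V₀·N(d₁) − D·e^(−rT)·N(d₂)
   = 548.7828·0.960965 − 222.9031·0.753061·0.804443 = 392.327372
B₀ = V₀ − E₀ = 548.7828 − 392.327372 = 156.455428
spread = −(1/T)·ln(B₀/D) − r = −(1/5.2423)·ln(156.455428/222.9031) − 0.0541 = 0.01342112
in basis points: 0.01342112 × 10⁴ = 134.2112 bp

spread=134.2112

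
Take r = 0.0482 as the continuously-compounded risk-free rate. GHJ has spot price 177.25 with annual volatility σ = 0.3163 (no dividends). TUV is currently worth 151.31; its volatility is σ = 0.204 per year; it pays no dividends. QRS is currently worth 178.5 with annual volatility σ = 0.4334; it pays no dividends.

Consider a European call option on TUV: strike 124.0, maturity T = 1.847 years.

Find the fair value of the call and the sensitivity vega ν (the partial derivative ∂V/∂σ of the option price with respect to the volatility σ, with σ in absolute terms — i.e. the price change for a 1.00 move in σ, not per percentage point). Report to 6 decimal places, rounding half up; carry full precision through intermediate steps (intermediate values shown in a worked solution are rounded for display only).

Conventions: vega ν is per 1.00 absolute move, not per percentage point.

price = 40.662497
ν = 41.005398

σ√T = 0.204·√1.847 = 0.277245
d₁ = (ln(S/K) + (r+σ²/2)T) / (σ√T) = (ln(151.31/124.0) + (0.0482+0.204²/2)·1.847) / 0.277245 = (0.199049 + 0.127458) / 0.277245 = 1.177684
d₂ = d₁ − σ√T = 1.177684 − 0.277245 = 0.900439
e^{−rT} = 0.914822
N(d₁) = 0.880539,  N(d₂) = 0.816057
Call price V = S·N(d₁) − K·e^{−rT}·N(d₂) = 133.234310 − 92.571813 = 40.662497
φ(d₁) = (1/√(2π))·e^{−d₁²/2} = 0.199407
ν = S·φ(d₁)·√T = 41.005398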